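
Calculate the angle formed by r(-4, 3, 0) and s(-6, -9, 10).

r·s = (-4)·(-6) + 3·(-9) + 0·10 = 24 - 27 + 0 = -3
|r| = √((-4)² + 3² + 0²) = √25 ≈ 5
|s| = √((-6)² + (-9)² + 10²) = √217 ≈ 14.73
cos θ = (r·s)/(|r||s|) = -3/(5·14.73) ≈ -0.04073
θ = arccos(-0.04073) ≈ 92.33°

92.33°


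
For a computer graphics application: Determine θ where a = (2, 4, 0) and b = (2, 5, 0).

a·b = 2·2 + 4·5 + 0·0 = 4 + 20 + 0 = 24
|a| = √(2² + 4² + 0²) = √20 ≈ 4.472
|b| = √(2² + 5² + 0²) = √29 ≈ 5.385
cos θ = (a·b)/(|a||b|) = 24/(4.472·5.385) ≈ 0.9965
θ = arccos(0.9965) ≈ 4.764°

4.764°


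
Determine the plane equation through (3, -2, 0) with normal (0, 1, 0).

The plane through P with normal n = (a, b, c) satisfies n·(r - P) = 0,
i.e. ax + by + cz = a·x₀ + b·y₀ + c·z₀.
d = 0·3 + 1·(-2) + 0·0
  = 0 - 2 + 0
  = -2
Equation: y = -2

y = -2


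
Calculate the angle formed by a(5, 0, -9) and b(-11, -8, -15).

a·b = 5·(-11) + 0·(-8) + (-9)·(-15) = -55 + 0 + 135 = 80
|a| = √(5² + 0² + (-9)²) = √106 ≈ 10.3
|b| = √((-11)² + (-8)² + (-15)²) = √410 ≈ 20.25
cos θ = (a·b)/(|a||b|) = 80/(10.3·20.25) ≈ 0.3837
θ = arccos(0.3837) ≈ 67.43°

67.43°


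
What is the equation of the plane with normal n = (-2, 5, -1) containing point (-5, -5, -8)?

The plane through P with normal n = (a, b, c) satisfies n·(r - P) = 0,
i.e. ax + by + cz = a·x₀ + b·y₀ + c·z₀.
d = (-2)·(-5) + 5·(-5) + (-1)·(-8)
  = 10 - 25 + 8
  = -7
Equation: -2x + 5y - z = -7

-2x + 5y - z = -7


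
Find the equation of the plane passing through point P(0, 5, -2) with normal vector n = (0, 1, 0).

The plane through P with normal n = (a, b, c) satisfies n·(r - P) = 0,
i.e. ax + by + cz = a·x₀ + b·y₀ + c·z₀.
d = 0·0 + 1·5 + 0·(-2)
  = 0 + 5 + 0
  = 5
Equation: y = 5

y = 5


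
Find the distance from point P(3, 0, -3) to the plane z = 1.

distance = |a·x₀ + b·y₀ + c·z₀ - d| / √(a² + b² + c²)
  = |0·3 + 0·0 + 1·(-3) - 1| / √(0² + 0² + 1²)
  = |0 + 0 - 3 - 1| / √(0 + 0 + 1)
  = |-4| / √1
  = 4 / 1
  ≈ 4

4


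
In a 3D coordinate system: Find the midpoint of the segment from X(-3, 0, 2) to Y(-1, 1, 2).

M = ((x₁+x₂)/2, (y₁+y₂)/2, (z₁+z₂)/2)
  = ((-3 - 1)/2, (0 + 1)/2, (2 + 2)/2)
  = (-4/2, 1/2, 4/2)
  = (-2, 0.5, 2)

(-2, 0.5, 2)


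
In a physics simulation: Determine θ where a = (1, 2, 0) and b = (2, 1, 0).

a·b = 1·2 + 2·1 + 0·0 = 2 + 2 + 0 = 4
|a| = √(1² + 2² + 0²) = √5 ≈ 2.236
|b| = √(2² + 1² + 0²) = √5 ≈ 2.236
cos θ = (a·b)/(|a||b|) = 4/(2.236·2.236) ≈ 0.8
θ = arccos(0.8) ≈ 36.87°

36.87°


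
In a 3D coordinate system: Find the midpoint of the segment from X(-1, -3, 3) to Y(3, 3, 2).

M = ((x₁+x₂)/2, (y₁+y₂)/2, (z₁+z₂)/2)
  = ((-1 + 3)/2, (-3 + 3)/2, (3 + 2)/2)
  = (2/2, 0/2, 5/2)
  = (1, 0, 2.5)

(1, 0, 2.5)


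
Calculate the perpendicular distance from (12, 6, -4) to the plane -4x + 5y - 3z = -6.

distance = |a·x₀ + b·y₀ + c·z₀ - d| / √(a² + b² + c²)
  = |(-4)·12 + 5·6 + (-3)·(-4) - (-6)| / √((-4)² + 5² + (-3)²)
  = |-48 + 30 + 12 + 6| / √(16 + 25 + 9)
  = |0| / √50
  = 0 / 7.071
  ≈ 0

0


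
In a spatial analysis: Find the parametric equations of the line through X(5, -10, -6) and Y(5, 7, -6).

Direction vector d = Y - X = (5 - 5, 7 + 10, -6 + 6) = (0, 17, 0)
Parametric form r = X + t·d:
x = 5, y = -10 + 17t, z = -6

x = 5, y = -10 + 17t, z = -6


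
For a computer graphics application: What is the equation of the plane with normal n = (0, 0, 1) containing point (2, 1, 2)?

The plane through P with normal n = (a, b, c) satisfies n·(r - P) = 0,
i.e. ax + by + cz = a·x₀ + b·y₀ + c·z₀.
d = 0·2 + 0·1 + 1·2
  = 0 + 0 + 2
  = 2
Equation: z = 2

z = 2


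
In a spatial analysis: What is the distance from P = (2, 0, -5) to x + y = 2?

distance = |a·x₀ + b·y₀ + c·z₀ - d| / √(a² + b² + c²)
  = |1·2 + 1·0 + 0·(-5) - 2| / √(1² + 1² + 0²)
  = |2 + 0 + 0 - 2| / √(1 + 1 + 0)
  = |0| / √2
  = 0 / 1.414
  ≈ 0

0


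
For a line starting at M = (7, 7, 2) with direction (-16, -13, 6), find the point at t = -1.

P(t) = M + t·d
  = (7 + (-16)·(-1), 7 + (-13)·(-1), 2 + 6·(-1))
  = (7 + 16, 7 + 13, 2 - 6)
  = (23, 20, -4)

(23, 20, -4)


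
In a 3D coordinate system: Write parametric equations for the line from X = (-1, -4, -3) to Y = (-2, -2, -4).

Direction vector d = Y - X = (-2 + 1, -2 + 4, -4 + 3) = (-1, 2, -1)
Parametric form r = X + t·d:
x = -1 - t, y = -4 + 2t, z = -3 - t

x = -1 - t, y = -4 + 2t, z = -3 - t


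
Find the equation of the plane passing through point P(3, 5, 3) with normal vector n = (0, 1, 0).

The plane through P with normal n = (a, b, c) satisfies n·(r - P) = 0,
i.e. ax + by + cz = a·x₀ + b·y₀ + c·z₀.
d = 0·3 + 1·5 + 0·3
  = 0 + 5 + 0
  = 5
Equation: y = 5

y = 5


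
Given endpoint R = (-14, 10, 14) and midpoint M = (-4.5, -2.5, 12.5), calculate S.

S = 2M - R
  = (2·(-4.5) - (-14), 2·(-2.5) - 10, 2·12.5 - 14)
  = (-9 + 14, -5 - 10, 25 - 14)
  = (5, -15, 11)

(5, -15, 11)


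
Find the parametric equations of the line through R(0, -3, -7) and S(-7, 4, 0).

Direction vector d = S - R = (-7 + 0, 4 + 3, 0 + 7) = (-7, 7, 7)
Parametric form r = R + t·d:
x = 0 - 7t, y = -3 + 7t, z = -7 + 7t

x = 0 - 7t, y = -3 + 7t, z = -7 + 7t


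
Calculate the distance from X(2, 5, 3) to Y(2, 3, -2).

d = √[(x₂-x₁)² + (y₂-y₁)² + (z₂-z₁)²]
  = √[0² + (-2)² + (-5)²]
  = √[0 + 4 + 25]
  = √29
  ≈ 5.385

5.385


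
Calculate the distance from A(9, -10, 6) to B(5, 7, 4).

d = √[(x₂-x₁)² + (y₂-y₁)² + (z₂-z₁)²]
  = √[(-4)² + 17² + (-2)²]
  = √[16 + 289 + 4]
  = √309
  ≈ 17.58

17.58


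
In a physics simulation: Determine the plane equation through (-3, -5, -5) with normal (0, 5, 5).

The plane through P with normal n = (a, b, c) satisfies n·(r - P) = 0,
i.e. ax + by + cz = a·x₀ + b·y₀ + c·z₀.
d = 0·(-3) + 5·(-5) + 5·(-5)
  = 0 - 25 - 25
  = -50
Equation: 5y + 5z = -50

5y + 5z = -50


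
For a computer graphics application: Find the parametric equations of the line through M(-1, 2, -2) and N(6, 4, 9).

Direction vector d = N - M = (6 + 1, 4 - 2, 9 + 2) = (7, 2, 11)
Parametric form r = M + t·d:
x = -1 + 7t, y = 2 + 2t, z = -2 + 11t

x = -1 + 7t, y = 2 + 2t, z = -2 + 11t


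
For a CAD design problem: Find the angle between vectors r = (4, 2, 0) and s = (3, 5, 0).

r·s = 4·3 + 2·5 + 0·0 = 12 + 10 + 0 = 22
|r| = √(4² + 2² + 0²) = √20 ≈ 4.472
|s| = √(3² + 5² + 0²) = √34 ≈ 5.831
cos θ = (r·s)/(|r||s|) = 22/(4.472·5.831) ≈ 0.8437
θ = arccos(0.8437) ≈ 32.47°

32.47°


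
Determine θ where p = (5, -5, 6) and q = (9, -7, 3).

p·q = 5·9 + (-5)·(-7) + 6·3 = 45 + 35 + 18 = 98
|p| = √(5² + (-5)² + 6²) = √86 ≈ 9.274
|q| = √(9² + (-7)² + 3²) = √139 ≈ 11.79
cos θ = (p·q)/(|p||q|) = 98/(9.274·11.79) ≈ 0.8963
θ = arccos(0.8963) ≈ 26.32°

26.32°


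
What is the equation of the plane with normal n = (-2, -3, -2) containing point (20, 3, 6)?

The plane through P with normal n = (a, b, c) satisfies n·(r - P) = 0,
i.e. ax + by + cz = a·x₀ + b·y₀ + c·z₀.
d = (-2)·20 + (-3)·3 + (-2)·6
  = -40 - 9 - 12
  = -61
Equation: -2x - 3y - 2z = -61

-2x - 3y - 2z = -61


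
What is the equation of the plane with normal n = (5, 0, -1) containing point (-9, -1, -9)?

The plane through P with normal n = (a, b, c) satisfies n·(r - P) = 0,
i.e. ax + by + cz = a·x₀ + b·y₀ + c·z₀.
d = 5·(-9) + 0·(-1) + (-1)·(-9)
  = -45 + 0 + 9
  = -36
Equation: 5x - z = -36

5x - z = -36


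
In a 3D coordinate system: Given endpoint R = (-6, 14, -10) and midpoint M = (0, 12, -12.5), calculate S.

S = 2M - R
  = (2·0 - (-6), 2·12 - 14, 2·(-12.5) - (-10))
  = (0 + 6, 24 - 14, -25 + 10)
  = (6, 10, -15)

(6, 10, -15)


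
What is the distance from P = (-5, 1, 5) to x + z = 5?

distance = |a·x₀ + b·y₀ + c·z₀ - d| / √(a² + b² + c²)
  = |1·(-5) + 0·1 + 1·5 - 5| / √(1² + 0² + 1²)
  = |-5 + 0 + 5 - 5| / √(1 + 0 + 1)
  = |-5| / √2
  = 5 / 1.414
  ≈ 3.536

3.536


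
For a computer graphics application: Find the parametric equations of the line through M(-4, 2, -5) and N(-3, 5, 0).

Direction vector d = N - M = (-3 + 4, 5 - 2, 0 + 5) = (1, 3, 5)
Parametric form r = M + t·d:
x = -4 + t, y = 2 + 3t, z = -5 + 5t

x = -4 + t, y = 2 + 3t, z = -5 + 5t


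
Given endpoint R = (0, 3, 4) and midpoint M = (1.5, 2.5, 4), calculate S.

S = 2M - R
  = (2·1.5 - 0, 2·2.5 - 3, 2·4 - 4)
  = (3 + 0, 5 - 3, 8 - 4)
  = (3, 2, 4)

(3, 2, 4)


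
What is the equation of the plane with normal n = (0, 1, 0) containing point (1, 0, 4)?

The plane through P with normal n = (a, b, c) satisfies n·(r - P) = 0,
i.e. ax + by + cz = a·x₀ + b·y₀ + c·z₀.
d = 0·1 + 1·0 + 0·4
  = 0 + 0 + 0
  = 0
Equation: y = 0

y = 0


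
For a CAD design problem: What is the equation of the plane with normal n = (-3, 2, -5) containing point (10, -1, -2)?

The plane through P with normal n = (a, b, c) satisfies n·(r - P) = 0,
i.e. ax + by + cz = a·x₀ + b·y₀ + c·z₀.
d = (-3)·10 + 2·(-1) + (-5)·(-2)
  = -30 - 2 + 10
  = -22
Equation: -3x + 2y - 5z = -22

-3x + 2y - 5z = -22


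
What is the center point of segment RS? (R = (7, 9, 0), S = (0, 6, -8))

M = ((x₁+x₂)/2, (y₁+y₂)/2, (z₁+z₂)/2)
  = ((7 + 0)/2, (9 + 6)/2, (0 - 8)/2)
  = (7/2, 15/2, -8/2)
  = (3.5, 7.5, -4)

(3.5, 7.5, -4)


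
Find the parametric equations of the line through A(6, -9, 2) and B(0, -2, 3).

Direction vector d = B - A = (0 - 6, -2 + 9, 3 - 2) = (-6, 7, 1)
Parametric form r = A + t·d:
x = 6 - 6t, y = -9 + 7t, z = 2 + t

x = 6 - 6t, y = -9 + 7t, z = 2 + t


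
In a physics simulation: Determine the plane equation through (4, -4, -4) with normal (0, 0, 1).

The plane through P with normal n = (a, b, c) satisfies n·(r - P) = 0,
i.e. ax + by + cz = a·x₀ + b·y₀ + c·z₀.
d = 0·4 + 0·(-4) + 1·(-4)
  = 0 + 0 - 4
  = -4
Equation: z = -4

z = -4


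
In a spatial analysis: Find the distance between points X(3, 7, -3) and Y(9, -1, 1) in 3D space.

d = √[(x₂-x₁)² + (y₂-y₁)² + (z₂-z₁)²]
  = √[6² + (-8)² + 4²]
  = √[36 + 64 + 16]
  = √116
  ≈ 10.77

10.77


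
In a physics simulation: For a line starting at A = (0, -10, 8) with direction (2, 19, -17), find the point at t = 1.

P(t) = A + t·d
  = (0 + 2·1, -10 + 19·1, 8 + (-17)·1)
  = (0 + 2, -10 + 19, 8 - 17)
  = (2, 9, -9)

(2, 9, -9)


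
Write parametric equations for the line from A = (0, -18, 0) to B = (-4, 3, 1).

Direction vector d = B - A = (-4 + 0, 3 + 18, 1 + 0) = (-4, 21, 1)
Parametric form r = A + t·d:
x = 0 - 4t, y = -18 + 21t, z = 0 + t

x = 0 - 4t, y = -18 + 21t, z = 0 + t


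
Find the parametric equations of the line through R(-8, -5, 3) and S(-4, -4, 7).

Direction vector d = S - R = (-4 + 8, -4 + 5, 7 - 3) = (4, 1, 4)
Parametric form r = R + t·d:
x = -8 + 4t, y = -5 + t, z = 3 + 4t

x = -8 + 4t, y = -5 + t, z = 3 + 4t


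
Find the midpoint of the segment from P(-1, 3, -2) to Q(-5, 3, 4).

M = ((x₁+x₂)/2, (y₁+y₂)/2, (z₁+z₂)/2)
  = ((-1 - 5)/2, (3 + 3)/2, (-2 + 4)/2)
  = (-6/2, 6/2, 2/2)
  = (-3, 3, 1)

(-3, 3, 1)


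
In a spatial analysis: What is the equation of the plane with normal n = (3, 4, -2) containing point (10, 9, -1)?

The plane through P with normal n = (a, b, c) satisfies n·(r - P) = 0,
i.e. ax + by + cz = a·x₀ + b·y₀ + c·z₀.
d = 3·10 + 4·9 + (-2)·(-1)
  = 30 + 36 + 2
  = 68
Equation: 3x + 4y - 2z = 68

3x + 4y - 2z = 68


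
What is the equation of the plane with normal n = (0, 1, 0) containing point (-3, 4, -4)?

The plane through P with normal n = (a, b, c) satisfies n·(r - P) = 0,
i.e. ax + by + cz = a·x₀ + b·y₀ + c·z₀.
d = 0·(-3) + 1·4 + 0·(-4)
  = 0 + 4 + 0
  = 4
Equation: y = 4

y = 4


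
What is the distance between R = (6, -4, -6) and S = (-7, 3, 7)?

d = √[(x₂-x₁)² + (y₂-y₁)² + (z₂-z₁)²]
  = √[(-13)² + 7² + 13²]
  = √[169 + 49 + 169]
  = √387
  ≈ 19.67

19.67


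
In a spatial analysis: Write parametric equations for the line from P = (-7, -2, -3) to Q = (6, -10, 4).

Direction vector d = Q - P = (6 + 7, -10 + 2, 4 + 3) = (13, -8, 7)
Parametric form r = P + t·d:
x = -7 + 13t, y = -2 - 8t, z = -3 + 7t

x = -7 + 13t, y = -2 - 8t, z = -3 + 7t


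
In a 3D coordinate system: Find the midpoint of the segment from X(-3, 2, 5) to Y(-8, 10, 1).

M = ((x₁+x₂)/2, (y₁+y₂)/2, (z₁+z₂)/2)
  = ((-3 - 8)/2, (2 + 10)/2, (5 + 1)/2)
  = (-11/2, 12/2, 6/2)
  = (-5.5, 6, 3)

(-5.5, 6, 3)


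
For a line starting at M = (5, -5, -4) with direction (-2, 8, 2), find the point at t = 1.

P(t) = M + t·d
  = (5 + (-2)·1, -5 + 8·1, -4 + 2·1)
  = (5 - 2, -5 + 8, -4 + 2)
  = (3, 3, -2)

(3, 3, -2)


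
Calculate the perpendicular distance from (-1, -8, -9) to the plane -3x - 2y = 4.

distance = |a·x₀ + b·y₀ + c·z₀ - d| / √(a² + b² + c²)
  = |(-3)·(-1) + (-2)·(-8) + 0·(-9) - 4| / √((-3)² + (-2)² + 0²)
  = |3 + 16 + 0 - 4| / √(9 + 4 + 0)
  = |15| / √13
  = 15 / 3.606
  ≈ 4.16

4.16


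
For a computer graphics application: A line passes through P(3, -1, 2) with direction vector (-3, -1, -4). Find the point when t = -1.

P(t) = P + t·d
  = (3 + (-3)·(-1), -1 + (-1)·(-1), 2 + (-4)·(-1))
  = (3 + 3, -1 + 1, 2 + 4)
  = (6, 0, 6)

(6, 0, 6)


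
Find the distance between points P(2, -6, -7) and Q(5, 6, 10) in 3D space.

d = √[(x₂-x₁)² + (y₂-y₁)² + (z₂-z₁)²]
  = √[3² + 12² + 17²]
  = √[9 + 144 + 289]
  = √442
  ≈ 21.02

21.02


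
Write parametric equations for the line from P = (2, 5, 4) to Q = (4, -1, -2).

Direction vector d = Q - P = (4 - 2, -1 - 5, -2 - 4) = (2, -6, -6)
Parametric form r = P + t·d:
x = 2 + 2t, y = 5 - 6t, z = 4 - 6t

x = 2 + 2t, y = 5 - 6t, z = 4 - 6t


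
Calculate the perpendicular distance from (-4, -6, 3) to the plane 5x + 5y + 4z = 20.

distance = |a·x₀ + b·y₀ + c·z₀ - d| / √(a² + b² + c²)
  = |5·(-4) + 5·(-6) + 4·3 - 20| / √(5² + 5² + 4²)
  = |-20 - 30 + 12 - 20| / √(25 + 25 + 16)
  = |-58| / √66
  = 58 / 8.124
  ≈ 7.139

7.139


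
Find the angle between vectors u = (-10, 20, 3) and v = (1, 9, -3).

u·v = (-10)·1 + 20·9 + 3·(-3) = -10 + 180 - 9 = 161
|u| = √((-10)² + 20² + 3²) = √509 ≈ 22.56
|v| = √(1² + 9² + (-3)²) = √91 ≈ 9.539
cos θ = (u·v)/(|u||v|) = 161/(22.56·9.539) ≈ 0.7481
θ = arccos(0.7481) ≈ 41.58°

41.58°


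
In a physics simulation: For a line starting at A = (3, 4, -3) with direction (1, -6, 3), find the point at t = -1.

P(t) = A + t·d
  = (3 + 1·(-1), 4 + (-6)·(-1), -3 + 3·(-1))
  = (3 - 1, 4 + 6, -3 - 3)
  = (2, 10, -6)

(2, 10, -6)


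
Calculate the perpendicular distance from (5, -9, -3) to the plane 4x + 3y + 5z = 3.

distance = |a·x₀ + b·y₀ + c·z₀ - d| / √(a² + b² + c²)
  = |4·5 + 3·(-9) + 5·(-3) - 3| / √(4² + 3² + 5²)
  = |20 - 27 - 15 - 3| / √(16 + 9 + 25)
  = |-25| / √50
  = 25 / 7.071
  ≈ 3.536

3.536


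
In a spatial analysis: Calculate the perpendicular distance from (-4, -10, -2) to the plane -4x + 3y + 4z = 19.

distance = |a·x₀ + b·y₀ + c·z₀ - d| / √(a² + b² + c²)
  = |(-4)·(-4) + 3·(-10) + 4·(-2) - 19| / √((-4)² + 3² + 4²)
  = |16 - 30 - 8 - 19| / √(16 + 9 + 16)
  = |-41| / √41
  = 41 / 6.403
  ≈ 6.403

6.403


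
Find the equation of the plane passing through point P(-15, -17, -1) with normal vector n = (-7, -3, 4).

The plane through P with normal n = (a, b, c) satisfies n·(r - P) = 0,
i.e. ax + by + cz = a·x₀ + b·y₀ + c·z₀.
d = (-7)·(-15) + (-3)·(-17) + 4·(-1)
  = 105 + 51 - 4
  = 152
Equation: -7x - 3y + 4z = 152

-7x - 3y + 4z = 152


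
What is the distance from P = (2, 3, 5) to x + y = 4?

distance = |a·x₀ + b·y₀ + c·z₀ - d| / √(a² + b² + c²)
  = |1·2 + 1·3 + 0·5 - 4| / √(1² + 1² + 0²)
  = |2 + 3 + 0 - 4| / √(1 + 1 + 0)
  = |1| / √2
  = 1 / 1.414
  ≈ 0.7071

0.7071


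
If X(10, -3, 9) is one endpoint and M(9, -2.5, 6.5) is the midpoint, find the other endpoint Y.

Y = 2M - X
  = (2·9 - 10, 2·(-2.5) - (-3), 2·6.5 - 9)
  = (18 - 10, -5 + 3, 13 - 9)
  = (8, -2, 4)

(8, -2, 4)


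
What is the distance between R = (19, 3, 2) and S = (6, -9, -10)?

d = √[(x₂-x₁)² + (y₂-y₁)² + (z₂-z₁)²]
  = √[(-13)² + (-12)² + (-12)²]
  = √[169 + 144 + 144]
  = √457
  ≈ 21.38

21.38


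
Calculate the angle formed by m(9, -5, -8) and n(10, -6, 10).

m·n = 9·10 + (-5)·(-6) + (-8)·10 = 90 + 30 - 80 = 40
|m| = √(9² + (-5)² + (-8)²) = √170 ≈ 13.04
|n| = √(10² + (-6)² + 10²) = √236 ≈ 15.36
cos θ = (m·n)/(|m||n|) = 40/(13.04·15.36) ≈ 0.1997
θ = arccos(0.1997) ≈ 78.48°

78.48°


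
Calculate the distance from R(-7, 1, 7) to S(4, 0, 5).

d = √[(x₂-x₁)² + (y₂-y₁)² + (z₂-z₁)²]
  = √[11² + (-1)² + (-2)²]
  = √[121 + 1 + 4]
  = √126
  ≈ 11.22

11.22


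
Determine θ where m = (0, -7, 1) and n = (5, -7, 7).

m·n = 0·5 + (-7)·(-7) + 1·7 = 0 + 49 + 7 = 56
|m| = √(0² + (-7)² + 1²) = √50 ≈ 7.071
|n| = √(5² + (-7)² + 7²) = √123 ≈ 11.09
cos θ = (m·n)/(|m||n|) = 56/(7.071·11.09) ≈ 0.7141
θ = arccos(0.7141) ≈ 44.43°

44.43°


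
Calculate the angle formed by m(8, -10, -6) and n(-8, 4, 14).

m·n = 8·(-8) + (-10)·4 + (-6)·14 = -64 - 40 - 84 = -188
|m| = √(8² + (-10)² + (-6)²) = √200 ≈ 14.14
|n| = √((-8)² + 4² + 14²) = √276 ≈ 16.61
cos θ = (m·n)/(|m||n|) = -188/(14.14·16.61) ≈ -0.8002
θ = arccos(-0.8002) ≈ 143.1°

143.1°


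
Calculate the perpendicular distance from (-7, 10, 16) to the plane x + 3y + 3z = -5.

distance = |a·x₀ + b·y₀ + c·z₀ - d| / √(a² + b² + c²)
  = |1·(-7) + 3·10 + 3·16 - (-5)| / √(1² + 3² + 3²)
  = |-7 + 30 + 48 + 5| / √(1 + 9 + 9)
  = |76| / √19
  = 76 / 4.359
  ≈ 17.44

17.44


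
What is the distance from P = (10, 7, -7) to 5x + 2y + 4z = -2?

distance = |a·x₀ + b·y₀ + c·z₀ - d| / √(a² + b² + c²)
  = |5·10 + 2·7 + 4·(-7) - (-2)| / √(5² + 2² + 4²)
  = |50 + 14 - 28 + 2| / √(25 + 4 + 16)
  = |38| / √45
  = 38 / 6.708
  ≈ 5.665

5.665


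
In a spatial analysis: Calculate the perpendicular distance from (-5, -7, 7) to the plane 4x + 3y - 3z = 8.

distance = |a·x₀ + b·y₀ + c·z₀ - d| / √(a² + b² + c²)
  = |4·(-5) + 3·(-7) + (-3)·7 - 8| / √(4² + 3² + (-3)²)
  = |-20 - 21 - 21 - 8| / √(16 + 9 + 9)
  = |-70| / √34
  = 70 / 5.831
  ≈ 12

12


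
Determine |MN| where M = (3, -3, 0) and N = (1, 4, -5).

d = √[(x₂-x₁)² + (y₂-y₁)² + (z₂-z₁)²]
  = √[(-2)² + 7² + (-5)²]
  = √[4 + 49 + 25]
  = √78
  ≈ 8.832

8.832


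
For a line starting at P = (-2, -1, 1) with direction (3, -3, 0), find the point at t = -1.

P(t) = P + t·d
  = (-2 + 3·(-1), -1 + (-3)·(-1), 1 + 0·(-1))
  = (-2 - 3, -1 + 3, 1 + 0)
  = (-5, 2, 1)

(-5, 2, 1)


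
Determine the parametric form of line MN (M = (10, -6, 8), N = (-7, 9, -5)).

Direction vector d = N - M = (-7 - 10, 9 + 6, -5 - 8) = (-17, 15, -13)
Parametric form r = M + t·d:
x = 10 - 17t, y = -6 + 15t, z = 8 - 13t

x = 10 - 17t, y = -6 + 15t, z = 8 - 13t


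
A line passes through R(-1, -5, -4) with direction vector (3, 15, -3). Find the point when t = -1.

P(t) = R + t·d
  = (-1 + 3·(-1), -5 + 15·(-1), -4 + (-3)·(-1))
  = (-1 - 3, -5 - 15, -4 + 3)
  = (-4, -20, -1)

(-4, -20, -1)


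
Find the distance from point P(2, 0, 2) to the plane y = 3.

distance = |a·x₀ + b·y₀ + c·z₀ - d| / √(a² + b² + c²)
  = |0·2 + 1·0 + 0·2 - 3| / √(0² + 1² + 0²)
  = |0 + 0 + 0 - 3| / √(0 + 1 + 0)
  = |-3| / √1
  = 3 / 1
  ≈ 3

3


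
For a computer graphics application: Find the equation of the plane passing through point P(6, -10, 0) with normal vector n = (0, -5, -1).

The plane through P with normal n = (a, b, c) satisfies n·(r - P) = 0,
i.e. ax + by + cz = a·x₀ + b·y₀ + c·z₀.
d = 0·6 + (-5)·(-10) + (-1)·0
  = 0 + 50 + 0
  = 50
Equation: -5y - z = 50

-5y - z = 50


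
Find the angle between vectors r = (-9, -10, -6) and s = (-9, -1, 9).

r·s = (-9)·(-9) + (-10)·(-1) + (-6)·9 = 81 + 10 - 54 = 37
|r| = √((-9)² + (-10)² + (-6)²) = √217 ≈ 14.73
|s| = √((-9)² + (-1)² + 9²) = √163 ≈ 12.77
cos θ = (r·s)/(|r||s|) = 37/(14.73·12.77) ≈ 0.1967
θ = arccos(0.1967) ≈ 78.65°

78.65°


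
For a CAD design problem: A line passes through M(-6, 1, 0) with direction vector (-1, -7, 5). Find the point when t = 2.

P(t) = M + t·d
  = (-6 + (-1)·2, 1 + (-7)·2, 0 + 5·2)
  = (-6 - 2, 1 - 14, 0 + 10)
  = (-8, -13, 10)

(-8, -13, 10)


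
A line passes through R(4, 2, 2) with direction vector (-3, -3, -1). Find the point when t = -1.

P(t) = R + t·d
  = (4 + (-3)·(-1), 2 + (-3)·(-1), 2 + (-1)·(-1))
  = (4 + 3, 2 + 3, 2 + 1)
  = (7, 5, 3)

(7, 5, 3)


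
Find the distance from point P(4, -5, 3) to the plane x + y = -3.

distance = |a·x₀ + b·y₀ + c·z₀ - d| / √(a² + b² + c²)
  = |1·4 + 1·(-5) + 0·3 - (-3)| / √(1² + 1² + 0²)
  = |4 - 5 + 0 + 3| / √(1 + 1 + 0)
  = |2| / √2
  = 2 / 1.414
  ≈ 1.414

1.414


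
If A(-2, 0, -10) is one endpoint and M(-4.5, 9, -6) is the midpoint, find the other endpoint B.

B = 2M - A
  = (2·(-4.5) - (-2), 2·9 - 0, 2·(-6) - (-10))
  = (-9 + 2, 18 + 0, -12 + 10)
  = (-7, 18, -2)

(-7, 18, -2)


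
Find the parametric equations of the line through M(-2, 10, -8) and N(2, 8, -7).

Direction vector d = N - M = (2 + 2, 8 - 10, -7 + 8) = (4, -2, 1)
Parametric form r = M + t·d:
x = -2 + 4t, y = 10 - 2t, z = -8 + t

x = -2 + 4t, y = 10 - 2t, z = -8 + t


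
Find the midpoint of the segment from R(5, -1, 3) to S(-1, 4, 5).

M = ((x₁+x₂)/2, (y₁+y₂)/2, (z₁+z₂)/2)
  = ((5 - 1)/2, (-1 + 4)/2, (3 + 5)/2)
  = (4/2, 3/2, 8/2)
  = (2, 1.5, 4)

(2, 1.5, 4)


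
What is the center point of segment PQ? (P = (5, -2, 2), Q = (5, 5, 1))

M = ((x₁+x₂)/2, (y₁+y₂)/2, (z₁+z₂)/2)
  = ((5 + 5)/2, (-2 + 5)/2, (2 + 1)/2)
  = (10/2, 3/2, 3/2)
  = (5, 1.5, 1.5)

(5, 1.5, 1.5)


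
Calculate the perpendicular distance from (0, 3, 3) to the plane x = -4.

distance = |a·x₀ + b·y₀ + c·z₀ - d| / √(a² + b² + c²)
  = |1·0 + 0·3 + 0·3 - (-4)| / √(1² + 0² + 0²)
  = |0 + 0 + 0 + 4| / √(1 + 0 + 0)
  = |4| / √1
  = 4 / 1
  ≈ 4

4


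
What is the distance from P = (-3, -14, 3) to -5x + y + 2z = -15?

distance = |a·x₀ + b·y₀ + c·z₀ - d| / √(a² + b² + c²)
  = |(-5)·(-3) + 1·(-14) + 2·3 - (-15)| / √((-5)² + 1² + 2²)
  = |15 - 14 + 6 + 15| / √(25 + 1 + 4)
  = |22| / √30
  = 22 / 5.477
  ≈ 4.017

4.017


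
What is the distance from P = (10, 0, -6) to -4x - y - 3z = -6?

distance = |a·x₀ + b·y₀ + c·z₀ - d| / √(a² + b² + c²)
  = |(-4)·10 + (-1)·0 + (-3)·(-6) - (-6)| / √((-4)² + (-1)² + (-3)²)
  = |-40 + 0 + 18 + 6| / √(16 + 1 + 9)
  = |-16| / √26
  = 16 / 5.099
  ≈ 3.138

3.138


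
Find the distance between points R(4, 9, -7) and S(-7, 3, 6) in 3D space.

d = √[(x₂-x₁)² + (y₂-y₁)² + (z₂-z₁)²]
  = √[(-11)² + (-6)² + 13²]
  = √[121 + 36 + 169]
  = √326
  ≈ 18.06

18.06


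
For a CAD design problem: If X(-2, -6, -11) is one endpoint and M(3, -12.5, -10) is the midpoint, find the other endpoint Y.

Y = 2M - X
  = (2·3 - (-2), 2·(-12.5) - (-6), 2·(-10) - (-11))
  = (6 + 2, -25 + 6, -20 + 11)
  = (8, -19, -9)

(8, -19, -9)


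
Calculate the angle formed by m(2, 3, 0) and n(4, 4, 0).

m·n = 2·4 + 3·4 + 0·0 = 8 + 12 + 0 = 20
|m| = √(2² + 3² + 0²) = √13 ≈ 3.606
|n| = √(4² + 4² + 0²) = √32 ≈ 5.657
cos θ = (m·n)/(|m||n|) = 20/(3.606·5.657) ≈ 0.9806
θ = arccos(0.9806) ≈ 11.31°

11.31°


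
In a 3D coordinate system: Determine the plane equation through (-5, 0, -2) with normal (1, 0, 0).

The plane through P with normal n = (a, b, c) satisfies n·(r - P) = 0,
i.e. ax + by + cz = a·x₀ + b·y₀ + c·z₀.
d = 1·(-5) + 0·0 + 0·(-2)
  = -5 + 0 + 0
  = -5
Equation: x = -5

x = -5


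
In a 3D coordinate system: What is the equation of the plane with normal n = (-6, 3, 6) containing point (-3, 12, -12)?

The plane through P with normal n = (a, b, c) satisfies n·(r - P) = 0,
i.e. ax + by + cz = a·x₀ + b·y₀ + c·z₀.
d = (-6)·(-3) + 3·12 + 6·(-12)
  = 18 + 36 - 72
  = -18
Equation: -6x + 3y + 6z = -18

-6x + 3y + 6z = -18


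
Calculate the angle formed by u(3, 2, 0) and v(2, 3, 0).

u·v = 3·2 + 2·3 + 0·0 = 6 + 6 + 0 = 12
|u| = √(3² + 2² + 0²) = √13 ≈ 3.606
|v| = √(2² + 3² + 0²) = √13 ≈ 3.606
cos θ = (u·v)/(|u||v|) = 12/(3.606·3.606) ≈ 0.9231
θ = arccos(0.9231) ≈ 22.62°

22.62°


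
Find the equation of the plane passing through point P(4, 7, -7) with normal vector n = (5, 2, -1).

The plane through P with normal n = (a, b, c) satisfies n·(r - P) = 0,
i.e. ax + by + cz = a·x₀ + b·y₀ + c·z₀.
d = 5·4 + 2·7 + (-1)·(-7)
  = 20 + 14 + 7
  = 41
Equation: 5x + 2y - z = 41

5x + 2y - z = 41


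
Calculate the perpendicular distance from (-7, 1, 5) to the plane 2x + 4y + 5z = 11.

distance = |a·x₀ + b·y₀ + c·z₀ - d| / √(a² + b² + c²)
  = |2·(-7) + 4·1 + 5·5 - 11| / √(2² + 4² + 5²)
  = |-14 + 4 + 25 - 11| / √(4 + 16 + 25)
  = |4| / √45
  = 4 / 6.708
  ≈ 0.5963

0.5963


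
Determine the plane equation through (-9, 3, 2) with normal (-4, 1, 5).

The plane through P with normal n = (a, b, c) satisfies n·(r - P) = 0,
i.e. ax + by + cz = a·x₀ + b·y₀ + c·z₀.
d = (-4)·(-9) + 1·3 + 5·2
  = 36 + 3 + 10
  = 49
Equation: -4x + y + 5z = 49

-4x + y + 5z = 49


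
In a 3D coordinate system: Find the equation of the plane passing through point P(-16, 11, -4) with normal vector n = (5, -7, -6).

The plane through P with normal n = (a, b, c) satisfies n·(r - P) = 0,
i.e. ax + by + cz = a·x₀ + b·y₀ + c·z₀.
d = 5·(-16) + (-7)·11 + (-6)·(-4)
  = -80 - 77 + 24
  = -133
Equation: 5x - 7y - 6z = -133

5x - 7y - 6z = -133


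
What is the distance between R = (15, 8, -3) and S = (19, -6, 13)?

d = √[(x₂-x₁)² + (y₂-y₁)² + (z₂-z₁)²]
  = √[4² + (-14)² + 16²]
  = √[16 + 196 + 256]
  = √468
  ≈ 21.63

21.63


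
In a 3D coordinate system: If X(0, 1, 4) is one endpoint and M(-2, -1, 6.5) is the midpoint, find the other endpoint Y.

Y = 2M - X
  = (2·(-2) - 0, 2·(-1) - 1, 2·6.5 - 4)
  = (-4 + 0, -2 - 1, 13 - 4)
  = (-4, -3, 9)

(-4, -3, 9)


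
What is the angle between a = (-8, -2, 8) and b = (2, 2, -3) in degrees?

a·b = (-8)·2 + (-2)·2 + 8·(-3) = -16 - 4 - 24 = -44
|a| = √((-8)² + (-2)² + 8²) = √132 ≈ 11.49
|b| = √(2² + 2² + (-3)²) = √17 ≈ 4.123
cos θ = (a·b)/(|a||b|) = -44/(11.49·4.123) ≈ -0.9288
θ = arccos(-0.9288) ≈ 158.3°

158.3°


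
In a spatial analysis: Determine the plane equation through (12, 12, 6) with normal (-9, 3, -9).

The plane through P with normal n = (a, b, c) satisfies n·(r - P) = 0,
i.e. ax + by + cz = a·x₀ + b·y₀ + c·z₀.
d = (-9)·12 + 3·12 + (-9)·6
  = -108 + 36 - 54
  = -126
Equation: -9x + 3y - 9z = -126

-9x + 3y - 9z = -126


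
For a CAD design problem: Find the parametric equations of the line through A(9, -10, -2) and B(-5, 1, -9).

Direction vector d = B - A = (-5 - 9, 1 + 10, -9 + 2) = (-14, 11, -7)
Parametric form r = A + t·d:
x = 9 - 14t, y = -10 + 11t, z = -2 - 7t

x = 9 - 14t, y = -10 + 11t, z = -2 - 7t


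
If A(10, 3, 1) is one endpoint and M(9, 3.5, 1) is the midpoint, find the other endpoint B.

B = 2M - A
  = (2·9 - 10, 2·3.5 - 3, 2·1 - 1)
  = (18 - 10, 7 - 3, 2 - 1)
  = (8, 4, 1)

(8, 4, 1)


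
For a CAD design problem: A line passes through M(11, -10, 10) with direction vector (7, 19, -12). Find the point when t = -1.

P(t) = M + t·d
  = (11 + 7·(-1), -10 + 19·(-1), 10 + (-12)·(-1))
  = (11 - 7, -10 - 19, 10 + 12)
  = (4, -29, 22)

(4, -29, 22)


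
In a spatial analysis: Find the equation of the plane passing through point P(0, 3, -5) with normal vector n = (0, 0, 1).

The plane through P with normal n = (a, b, c) satisfies n·(r - P) = 0,
i.e. ax + by + cz = a·x₀ + b·y₀ + c·z₀.
d = 0·0 + 0·3 + 1·(-5)
  = 0 + 0 - 5
  = -5
Equation: z = -5

z = -5


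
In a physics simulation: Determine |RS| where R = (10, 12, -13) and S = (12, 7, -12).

d = √[(x₂-x₁)² + (y₂-y₁)² + (z₂-z₁)²]
  = √[2² + (-5)² + 1²]
  = √[4 + 25 + 1]
  = √30
  ≈ 5.477

5.477


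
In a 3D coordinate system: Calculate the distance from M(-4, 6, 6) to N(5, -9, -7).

d = √[(x₂-x₁)² + (y₂-y₁)² + (z₂-z₁)²]
  = √[9² + (-15)² + (-13)²]
  = √[81 + 225 + 169]
  = √475
  ≈ 21.79

21.79


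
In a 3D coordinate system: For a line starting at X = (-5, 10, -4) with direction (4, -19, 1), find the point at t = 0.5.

P(t) = X + t·d
  = (-5 + 4·0.5, 10 + (-19)·0.5, -4 + 1·0.5)
  = (-5 + 2, 10 - 9.5, -4 + 0.5)
  = (-3, 0.5, -3.5)

(-3, 0.5, -3.5)


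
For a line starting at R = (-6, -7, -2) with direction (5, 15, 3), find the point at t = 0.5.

P(t) = R + t·d
  = (-6 + 5·0.5, -7 + 15·0.5, -2 + 3·0.5)
  = (-6 + 2.5, -7 + 7.5, -2 + 1.5)
  = (-3.5, 0.5, -0.5)

(-3.5, 0.5, -0.5)


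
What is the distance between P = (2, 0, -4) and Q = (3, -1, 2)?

d = √[(x₂-x₁)² + (y₂-y₁)² + (z₂-z₁)²]
  = √[1² + (-1)² + 6²]
  = √[1 + 1 + 36]
  = √38
  ≈ 6.164

6.164


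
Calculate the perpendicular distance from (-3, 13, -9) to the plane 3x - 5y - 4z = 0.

distance = |a·x₀ + b·y₀ + c·z₀ - d| / √(a² + b² + c²)
  = |3·(-3) + (-5)·13 + (-4)·(-9) - 0| / √(3² + (-5)² + (-4)²)
  = |-9 - 65 + 36 + 0| / √(9 + 25 + 16)
  = |-38| / √50
  = 38 / 7.071
  ≈ 5.374

5.374


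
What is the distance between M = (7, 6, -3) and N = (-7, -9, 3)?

d = √[(x₂-x₁)² + (y₂-y₁)² + (z₂-z₁)²]
  = √[(-14)² + (-15)² + 6²]
  = √[196 + 225 + 36]
  = √457
  ≈ 21.38

21.38


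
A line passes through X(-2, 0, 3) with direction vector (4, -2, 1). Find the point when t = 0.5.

P(t) = X + t·d
  = (-2 + 4·0.5, 0 + (-2)·0.5, 3 + 1·0.5)
  = (-2 + 2, 0 - 1, 3 + 0.5)
  = (0, -1, 3.5)

(0, -1, 3.5)


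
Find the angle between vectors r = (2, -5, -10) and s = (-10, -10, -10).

r·s = 2·(-10) + (-5)·(-10) + (-10)·(-10) = -20 + 50 + 100 = 130
|r| = √(2² + (-5)² + (-10)²) = √129 ≈ 11.36
|s| = √((-10)² + (-10)² + (-10)²) = √300 ≈ 17.32
cos θ = (r·s)/(|r||s|) = 130/(11.36·17.32) ≈ 0.6608
θ = arccos(0.6608) ≈ 48.64°

48.64°


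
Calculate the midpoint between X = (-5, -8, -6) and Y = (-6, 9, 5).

M = ((x₁+x₂)/2, (y₁+y₂)/2, (z₁+z₂)/2)
  = ((-5 - 6)/2, (-8 + 9)/2, (-6 + 5)/2)
  = (-11/2, 1/2, -1/2)
  = (-5.5, 0.5, -0.5)

(-5.5, 0.5, -0.5)


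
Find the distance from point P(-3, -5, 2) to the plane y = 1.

distance = |a·x₀ + b·y₀ + c·z₀ - d| / √(a² + b² + c²)
  = |0·(-3) + 1·(-5) + 0·2 - 1| / √(0² + 1² + 0²)
  = |0 - 5 + 0 - 1| / √(0 + 1 + 0)
  = |-6| / √1
  = 6 / 1
  ≈ 6

6


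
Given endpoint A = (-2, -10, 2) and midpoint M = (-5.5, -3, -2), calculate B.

B = 2M - A
  = (2·(-5.5) - (-2), 2·(-3) - (-10), 2·(-2) - 2)
  = (-11 + 2, -6 + 10, -4 - 2)
  = (-9, 4, -6)

(-9, 4, -6)


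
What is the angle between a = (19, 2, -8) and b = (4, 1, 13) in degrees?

a·b = 19·4 + 2·1 + (-8)·13 = 76 + 2 - 104 = -26
|a| = √(19² + 2² + (-8)²) = √429 ≈ 20.71
|b| = √(4² + 1² + 13²) = √186 ≈ 13.64
cos θ = (a·b)/(|a||b|) = -26/(20.71·13.64) ≈ -0.09204
θ = arccos(-0.09204) ≈ 95.28°

95.28°


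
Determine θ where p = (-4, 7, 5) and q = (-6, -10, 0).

p·q = (-4)·(-6) + 7·(-10) + 5·0 = 24 - 70 + 0 = -46
|p| = √((-4)² + 7² + 5²) = √90 ≈ 9.487
|q| = √((-6)² + (-10)² + 0²) = √136 ≈ 11.66
cos θ = (p·q)/(|p||q|) = -46/(9.487·11.66) ≈ -0.4158
θ = arccos(-0.4158) ≈ 114.6°

114.6°


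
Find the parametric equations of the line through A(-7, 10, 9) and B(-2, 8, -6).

Direction vector d = B - A = (-2 + 7, 8 - 10, -6 - 9) = (5, -2, -15)
Parametric form r = A + t·d:
x = -7 + 5t, y = 10 - 2t, z = 9 - 15t

x = -7 + 5t, y = 10 - 2t, z = 9 - 15t


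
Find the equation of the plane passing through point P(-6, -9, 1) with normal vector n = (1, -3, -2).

The plane through P with normal n = (a, b, c) satisfies n·(r - P) = 0,
i.e. ax + by + cz = a·x₀ + b·y₀ + c·z₀.
d = 1·(-6) + (-3)·(-9) + (-2)·1
  = -6 + 27 - 2
  = 19
Equation: x - 3y - 2z = 19

x - 3y - 2z = 19


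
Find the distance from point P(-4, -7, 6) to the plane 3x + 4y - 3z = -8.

distance = |a·x₀ + b·y₀ + c·z₀ - d| / √(a² + b² + c²)
  = |3·(-4) + 4·(-7) + (-3)·6 - (-8)| / √(3² + 4² + (-3)²)
  = |-12 - 28 - 18 + 8| / √(9 + 16 + 9)
  = |-50| / √34
  = 50 / 5.831
  ≈ 8.575

8.575


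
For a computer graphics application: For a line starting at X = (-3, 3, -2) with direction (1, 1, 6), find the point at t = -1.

P(t) = X + t·d
  = (-3 + 1·(-1), 3 + 1·(-1), -2 + 6·(-1))
  = (-3 - 1, 3 - 1, -2 - 6)
  = (-4, 2, -8)

(-4, 2, -8)


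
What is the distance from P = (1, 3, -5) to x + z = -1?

distance = |a·x₀ + b·y₀ + c·z₀ - d| / √(a² + b² + c²)
  = |1·1 + 0·3 + 1·(-5) - (-1)| / √(1² + 0² + 1²)
  = |1 + 0 - 5 + 1| / √(1 + 0 + 1)
  = |-3| / √2
  = 3 / 1.414
  ≈ 2.121

2.121


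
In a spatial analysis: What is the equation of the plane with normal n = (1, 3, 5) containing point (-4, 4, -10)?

The plane through P with normal n = (a, b, c) satisfies n·(r - P) = 0,
i.e. ax + by + cz = a·x₀ + b·y₀ + c·z₀.
d = 1·(-4) + 3·4 + 5·(-10)
  = -4 + 12 - 50
  = -42
Equation: x + 3y + 5z = -42

x + 3y + 5z = -42


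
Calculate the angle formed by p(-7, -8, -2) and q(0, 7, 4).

p·q = (-7)·0 + (-8)·7 + (-2)·4 = 0 - 56 - 8 = -64
|p| = √((-7)² + (-8)² + (-2)²) = √117 ≈ 10.82
|q| = √(0² + 7² + 4²) = √65 ≈ 8.062
cos θ = (p·q)/(|p||q|) = -64/(10.82·8.062) ≈ -0.7339
θ = arccos(-0.7339) ≈ 137.2°

137.2°


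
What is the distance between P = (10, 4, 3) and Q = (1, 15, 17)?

d = √[(x₂-x₁)² + (y₂-y₁)² + (z₂-z₁)²]
  = √[(-9)² + 11² + 14²]
  = √[81 + 121 + 196]
  = √398
  ≈ 19.95

19.95


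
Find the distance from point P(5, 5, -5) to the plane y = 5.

distance = |a·x₀ + b·y₀ + c·z₀ - d| / √(a² + b² + c²)
  = |0·5 + 1·5 + 0·(-5) - 5| / √(0² + 1² + 0²)
  = |0 + 5 + 0 - 5| / √(0 + 1 + 0)
  = |0| / √1
  = 0 / 1
  ≈ 0

0


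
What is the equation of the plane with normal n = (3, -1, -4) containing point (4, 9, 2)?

The plane through P with normal n = (a, b, c) satisfies n·(r - P) = 0,
i.e. ax + by + cz = a·x₀ + b·y₀ + c·z₀.
d = 3·4 + (-1)·9 + (-4)·2
  = 12 - 9 - 8
  = -5
Equation: 3x - y - 4z = -5

3x - y - 4z = -5


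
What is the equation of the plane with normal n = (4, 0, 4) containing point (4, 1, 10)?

The plane through P with normal n = (a, b, c) satisfies n·(r - P) = 0,
i.e. ax + by + cz = a·x₀ + b·y₀ + c·z₀.
d = 4·4 + 0·1 + 4·10
  = 16 + 0 + 40
  = 56
Equation: 4x + 4z = 56

4x + 4z = 56


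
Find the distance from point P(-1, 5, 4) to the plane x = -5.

distance = |a·x₀ + b·y₀ + c·z₀ - d| / √(a² + b² + c²)
  = |1·(-1) + 0·5 + 0·4 - (-5)| / √(1² + 0² + 0²)
  = |-1 + 0 + 0 + 5| / √(1 + 0 + 0)
  = |4| / √1
  = 4 / 1
  ≈ 4

4


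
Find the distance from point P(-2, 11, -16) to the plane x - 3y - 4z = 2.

distance = |a·x₀ + b·y₀ + c·z₀ - d| / √(a² + b² + c²)
  = |1·(-2) + (-3)·11 + (-4)·(-16) - 2| / √(1² + (-3)² + (-4)²)
  = |-2 - 33 + 64 - 2| / √(1 + 9 + 16)
  = |27| / √26
  = 27 / 5.099
  ≈ 5.295

5.295


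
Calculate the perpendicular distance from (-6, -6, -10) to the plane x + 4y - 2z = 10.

distance = |a·x₀ + b·y₀ + c·z₀ - d| / √(a² + b² + c²)
  = |1·(-6) + 4·(-6) + (-2)·(-10) - 10| / √(1² + 4² + (-2)²)
  = |-6 - 24 + 20 - 10| / √(1 + 16 + 4)
  = |-20| / √21
  = 20 / 4.583
  ≈ 4.364

4.364


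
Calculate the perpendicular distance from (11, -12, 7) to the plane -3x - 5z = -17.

distance = |a·x₀ + b·y₀ + c·z₀ - d| / √(a² + b² + c²)
  = |(-3)·11 + 0·(-12) + (-5)·7 - (-17)| / √((-3)² + 0² + (-5)²)
  = |-33 + 0 - 35 + 17| / √(9 + 0 + 25)
  = |-51| / √34
  = 51 / 5.831
  ≈ 8.746

8.746


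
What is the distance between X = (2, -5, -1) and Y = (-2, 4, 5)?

d = √[(x₂-x₁)² + (y₂-y₁)² + (z₂-z₁)²]
  = √[(-4)² + 9² + 6²]
  = √[16 + 81 + 36]
  = √133
  ≈ 11.53

11.53


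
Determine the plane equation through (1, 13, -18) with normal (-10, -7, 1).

The plane through P with normal n = (a, b, c) satisfies n·(r - P) = 0,
i.e. ax + by + cz = a·x₀ + b·y₀ + c·z₀.
d = (-10)·1 + (-7)·13 + 1·(-18)
  = -10 - 91 - 18
  = -119
Equation: -10x - 7y + z = -119

-10x - 7y + z = -119


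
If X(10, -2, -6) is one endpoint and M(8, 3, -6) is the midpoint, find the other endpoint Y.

Y = 2M - X
  = (2·8 - 10, 2·3 - (-2), 2·(-6) - (-6))
  = (16 - 10, 6 + 2, -12 + 6)
  = (6, 8, -6)

(6, 8, -6)


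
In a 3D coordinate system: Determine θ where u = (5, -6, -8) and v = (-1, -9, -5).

u·v = 5·(-1) + (-6)·(-9) + (-8)·(-5) = -5 + 54 + 40 = 89
|u| = √(5² + (-6)² + (-8)²) = √125 ≈ 11.18
|v| = √((-1)² + (-9)² + (-5)²) = √107 ≈ 10.34
cos θ = (u·v)/(|u||v|) = 89/(11.18·10.34) ≈ 0.7696
θ = arccos(0.7696) ≈ 39.69°

39.69°


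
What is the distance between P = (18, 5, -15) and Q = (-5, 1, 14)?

d = √[(x₂-x₁)² + (y₂-y₁)² + (z₂-z₁)²]
  = √[(-23)² + (-4)² + 29²]
  = √[529 + 16 + 841]
  = √1386
  ≈ 37.23

37.23


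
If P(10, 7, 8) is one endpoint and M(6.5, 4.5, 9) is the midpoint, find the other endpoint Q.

Q = 2M - P
  = (2·6.5 - 10, 2·4.5 - 7, 2·9 - 8)
  = (13 - 10, 9 - 7, 18 - 8)
  = (3, 2, 10)

(3, 2, 10)


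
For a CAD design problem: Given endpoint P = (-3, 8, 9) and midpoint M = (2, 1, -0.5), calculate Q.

Q = 2M - P
  = (2·2 - (-3), 2·1 - 8, 2·(-0.5) - 9)
  = (4 + 3, 2 - 8, -1 - 9)
  = (7, -6, -10)

(7, -6, -10)


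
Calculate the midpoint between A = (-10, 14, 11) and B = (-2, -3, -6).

M = ((x₁+x₂)/2, (y₁+y₂)/2, (z₁+z₂)/2)
  = ((-10 - 2)/2, (14 - 3)/2, (11 - 6)/2)
  = (-12/2, 11/2, 5/2)
  = (-6, 5.5, 2.5)

(-6, 5.5, 2.5)


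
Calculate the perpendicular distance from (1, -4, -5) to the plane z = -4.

distance = |a·x₀ + b·y₀ + c·z₀ - d| / √(a² + b² + c²)
  = |0·1 + 0·(-4) + 1·(-5) - (-4)| / √(0² + 0² + 1²)
  = |0 + 0 - 5 + 4| / √(0 + 0 + 1)
  = |-1| / √1
  = 1 / 1
  ≈ 1

1


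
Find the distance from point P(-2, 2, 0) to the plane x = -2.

distance = |a·x₀ + b·y₀ + c·z₀ - d| / √(a² + b² + c²)
  = |1·(-2) + 0·2 + 0·0 - (-2)| / √(1² + 0² + 0²)
  = |-2 + 0 + 0 + 2| / √(1 + 0 + 0)
  = |0| / √1
  = 0 / 1
  ≈ 0

0


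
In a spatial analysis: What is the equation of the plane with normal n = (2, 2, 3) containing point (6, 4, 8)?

The plane through P with normal n = (a, b, c) satisfies n·(r - P) = 0,
i.e. ax + by + cz = a·x₀ + b·y₀ + c·z₀.
d = 2·6 + 2·4 + 3·8
  = 12 + 8 + 24
  = 44
Equation: 2x + 2y + 3z = 44

2x + 2y + 3z = 44


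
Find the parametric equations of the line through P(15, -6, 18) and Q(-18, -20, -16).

Direction vector d = Q - P = (-18 - 15, -20 + 6, -16 - 18) = (-33, -14, -34)
Parametric form r = P + t·d:
x = 15 - 33t, y = -6 - 14t, z = 18 - 34t

x = 15 - 33t, y = -6 - 14t, z = 18 - 34t
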